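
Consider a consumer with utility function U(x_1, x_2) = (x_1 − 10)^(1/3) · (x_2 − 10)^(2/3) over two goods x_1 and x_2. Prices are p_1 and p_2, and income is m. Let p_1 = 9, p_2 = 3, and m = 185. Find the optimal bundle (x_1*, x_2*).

This is Cobb-Douglas in (x_1−10, x_2−10): tangency gives 1/3·p_2·(x_2−10) = 2/3·p_1·(x_1−10).
Substituting into the budget: x_1* = 10 + 1/3·(m − 10·p_1 − 10·p_2)/p_1, and x_2* = 10 + 2/3·(…)/p_2.
Discretionary income = 185 − 10·9 − 10·3 = 65; x_1* = 10 + 1/3·65/9 = 12.4074; x_2* = 10 + 2/3·65/3 = 24.4444.

x_1* = 12.4074, x_2* = 24.4444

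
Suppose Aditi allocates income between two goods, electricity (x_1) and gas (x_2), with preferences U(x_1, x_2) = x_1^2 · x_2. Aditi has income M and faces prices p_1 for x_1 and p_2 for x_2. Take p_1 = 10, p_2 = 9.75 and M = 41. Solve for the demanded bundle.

The MRS is 2·x_2/x_1. Set MRS = p_1/p_2.
Rearranging, p_2·x_2 = (1/2)·p_1·x_1. Substituting into the budget gives p_1·x_1·(1 + (1/2)) = M.
Demand: x_1*(p_1,p_2,M) = 2/3·M/p_1 and x_2* = 1/3·M/p_2.
At p_1=10, p_2=9.75, M=41: x_1* = 2/3·41/10 = 2.7333, x_2* = 1.4017.

x_1* = 2.7333, x_2* = 1.4017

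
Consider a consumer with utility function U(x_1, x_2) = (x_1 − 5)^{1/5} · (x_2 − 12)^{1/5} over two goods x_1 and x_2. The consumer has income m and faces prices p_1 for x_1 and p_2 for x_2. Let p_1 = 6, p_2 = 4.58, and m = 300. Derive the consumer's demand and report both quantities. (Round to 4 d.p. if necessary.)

Substituting into the budget: x_1* = 5 + 0.5·(m − 5·p_1 − 12·p_2)/p_1, and x_2* = 12 + 0.5·(…)/p_2.
Discretionary income = 300 − 5·6 − 12·4.58 = 215.04; x_1* = 5 + 0.5·215.04/6 = 22.92; x_2* = 12 + 0.5·215.04/4.58 = 35.476.

x_1* = 22.92, x_2* = 35.476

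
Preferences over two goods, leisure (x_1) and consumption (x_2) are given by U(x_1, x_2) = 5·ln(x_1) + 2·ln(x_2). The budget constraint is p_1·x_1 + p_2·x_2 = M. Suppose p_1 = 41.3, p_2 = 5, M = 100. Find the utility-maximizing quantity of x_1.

x_1* = 1.7295

MU_x_1/MU_x_2 = (5·x_2)/(2·x_1); tangency sets this equal to p_1/p_2.
So 5·p_2·x_2 = 2·p_1·x_1; combined with the budget, a share 5/7 of income goes to x_1.
Demand: x_1*(p_1,p_2,M) = 5/7·M/p_1 and x_2* = 2/7·M/p_2.
At p_1=41.3, p_2=5, M=100: x_1* = 5/7·100/41.3 = 1.7295.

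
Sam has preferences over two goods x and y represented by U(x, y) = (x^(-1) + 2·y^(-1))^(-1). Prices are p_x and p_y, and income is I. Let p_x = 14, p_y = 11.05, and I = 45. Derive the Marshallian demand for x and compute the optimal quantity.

x* = 1.4245

MRS = MU_x/MU_y = (1/2)·(y/x)^(2). Set equal to p_x/p_y.
Solve for the ratio: y/x = [2·p_x/p_y]^(0.5).
With the ratio pinned down, the budget gives x* = I/(p_x + p_y·(y/x)) and y* = (y/x)·x*.
Numerically y/x = 1.591834, so x* = 45/(14 + 11.05·1.591834) = 1.4245.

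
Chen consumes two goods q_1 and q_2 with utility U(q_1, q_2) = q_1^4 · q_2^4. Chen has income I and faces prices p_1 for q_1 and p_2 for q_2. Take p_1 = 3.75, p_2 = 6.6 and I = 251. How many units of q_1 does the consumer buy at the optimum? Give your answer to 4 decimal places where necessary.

q_1* = 33.4667

MU_q_1/MU_q_2 = (4·q_2)/(4·q_1); tangency sets this equal to p_1/p_2.
So 4·p_2·q_2 = 4·p_1·q_1; combined with the budget, a share 0.5 of income goes to q_1.
Demand: q_1*(p_1,p_2,I) = 0.5·I/p_1 and q_2* = 0.5·I/p_2.
At p_1=3.75, p_2=6.6, I=251: q_1* = 0.5·251/3.75 = 33.4667.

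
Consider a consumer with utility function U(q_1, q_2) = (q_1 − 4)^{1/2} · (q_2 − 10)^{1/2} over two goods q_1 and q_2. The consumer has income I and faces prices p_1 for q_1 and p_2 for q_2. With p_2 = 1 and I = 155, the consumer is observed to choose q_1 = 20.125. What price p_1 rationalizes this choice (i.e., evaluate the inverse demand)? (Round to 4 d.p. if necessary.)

p_1 = 4

MRS = (q_2−10)/(q_1−4). Tangency with p_1/p_2 gives q_2−10 = (p_1/p_2)·(q_1−4).
After buying the subsistence bundle (4, 10), a share 0.5 of the remaining income goes to q_1: q_1* = 4 + 0.5·(I − 4p_1 − 10p_2)/p_1.
Set q_1* = 20.125 in the demand function and solve for p_1: p_1 = 4.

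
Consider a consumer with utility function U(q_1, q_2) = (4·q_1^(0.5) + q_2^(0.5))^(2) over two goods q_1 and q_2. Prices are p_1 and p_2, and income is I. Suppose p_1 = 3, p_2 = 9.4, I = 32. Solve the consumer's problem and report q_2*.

q_2* = 0.0666

MU_q_1 ∝ 4·q_1^(-0.5), MU_q_2 ∝ q_2^(-0.5), so MRS = 4·(q_2/q_1)^(0.5) = p_1/p_2.
Solve for the ratio: q_2/q_1 = [(1/4)·p_1/p_2]^(2).
Substitute q_2 = (q_2/q_1)·q_1 into the budget: q_1* = I/(p_1 + p_2·(q_2/q_1)).
Numerically q_2/q_1 = 0.006366, so q_1* = 32/(3 + 9.4·0.006366) = 10.4581 and q_2* = 0.006366·10.4581 = 0.0666.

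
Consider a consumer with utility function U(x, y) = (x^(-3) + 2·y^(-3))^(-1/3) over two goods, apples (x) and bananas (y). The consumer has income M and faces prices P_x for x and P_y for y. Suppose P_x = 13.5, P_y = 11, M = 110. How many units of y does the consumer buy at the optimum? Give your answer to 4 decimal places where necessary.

MU_x ∝ x^(-4), MU_y ∝ 2·y^(-4), so MRS = (1/2)·(y/x)^(4) = P_x/P_y.
Hence y/x = (2·P_x/P_y)^(1/(4)), i.e. raised to the 0.25 power.
Substitute y = (y/x)·x into the budget: x* = M/(P_x + P_y·(y/x)).
Numerically y/x = 1.251678, so x* = 110/(13.5 + 11·1.251678) = 4.034 and y* = 1.251678·4.034 = 5.0492.

y* = 5.0492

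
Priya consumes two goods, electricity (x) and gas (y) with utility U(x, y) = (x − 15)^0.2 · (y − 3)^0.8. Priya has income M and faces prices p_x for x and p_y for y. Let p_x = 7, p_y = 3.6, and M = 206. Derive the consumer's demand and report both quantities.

Substituting into the budget: x* = 15 + 0.2·(M − 15·p_x − 3·p_y)/p_x, and y* = 3 + 0.8·(…)/p_y.
Discretionary income = 206 − 15·7 − 3·3.6 = 90.2; x* = 15 + 0.2·90.2/7 = 17.5771; y* = 3 + 0.8·90.2/3.6 = 23.0444.

x* = 17.5771, y* = 23.0444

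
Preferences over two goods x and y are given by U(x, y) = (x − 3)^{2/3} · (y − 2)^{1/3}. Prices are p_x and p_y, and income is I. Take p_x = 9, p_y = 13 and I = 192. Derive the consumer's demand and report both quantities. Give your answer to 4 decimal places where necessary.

Let x' = x−3, y' = y−2. MRS = 2·y'/x' = p_x/p_y.
After buying the subsistence bundle (3, 2), a share 2/3 of the remaining income goes to x: x* = 3 + 2/3·(I − 3p_x − 2p_y)/p_x.
Discretionary income = 192 − 3·9 − 2·13 = 139; x* = 3 + 2/3·139/9 = 13.2963; y* = 2 + 1/3·139/13 = 5.5641.

x* = 13.2963, y* = 5.5641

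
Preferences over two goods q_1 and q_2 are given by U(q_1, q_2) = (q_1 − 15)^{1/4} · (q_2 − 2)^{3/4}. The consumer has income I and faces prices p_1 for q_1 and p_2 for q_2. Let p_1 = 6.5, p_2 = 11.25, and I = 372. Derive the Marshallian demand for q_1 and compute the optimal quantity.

q_1* = 24.6923

Let q_1' = q_1−15, q_2' = q_2−2. MRS = (1/3)·q_2'/q_1' = p_1/p_2.
After buying the subsistence bundle (15, 2), a share 0.25 of the remaining income goes to q_1: q_1* = 15 + 0.25·(I − 15p_1 − 2p_2)/p_1.
Discretionary income = 372 − 15·6.5 − 2·11.25 = 252; q_1* = 15 + 0.25·252/6.5 = 24.6923.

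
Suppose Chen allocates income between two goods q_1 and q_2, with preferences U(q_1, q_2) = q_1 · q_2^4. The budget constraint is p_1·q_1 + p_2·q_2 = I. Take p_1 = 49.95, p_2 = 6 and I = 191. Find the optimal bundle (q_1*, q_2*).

q_1* = 0.7648, q_2* = 25.4667

The MRS is (1/4)·q_2/q_1. Set MRS = p_1/p_2.
Rearranging, p_2·q_2 = 4·p_1·q_1. Substituting into the budget gives p_1·q_1·(1 + 4) = I.
Demand: q_1*(p_1,p_2,I) = 0.2·I/p_1 and q_2* = 0.8·I/p_2.
At p_1=49.95, p_2=6, I=191: q_1* = 0.2·191/49.95 = 0.7648, q_2* = 25.4667.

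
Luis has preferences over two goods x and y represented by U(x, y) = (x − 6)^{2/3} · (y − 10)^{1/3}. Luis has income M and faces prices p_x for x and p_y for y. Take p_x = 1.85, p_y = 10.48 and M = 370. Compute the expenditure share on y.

This is Cobb-Douglas in (x−6, y−10): tangency gives 2/3·p_y·(y−10) = 1/3·p_x·(x−6).
After buying the subsistence bundle (6, 10), a share 2/3 of the remaining income goes to x: x* = 6 + 2/3·(M − 6p_x − 10p_y)/p_x.
Discretionary income = 370 − 6·1.85 − 10·10.48 = 254.1; x* = 6 + 2/3·254.1/1.85 = 97.5676; y* = 10 + 1/3·254.1/10.48 = 18.0821.
Expenditure on y: 10.48·18.0821 = 189.5; share = 0.5122.

share on y = 0.5122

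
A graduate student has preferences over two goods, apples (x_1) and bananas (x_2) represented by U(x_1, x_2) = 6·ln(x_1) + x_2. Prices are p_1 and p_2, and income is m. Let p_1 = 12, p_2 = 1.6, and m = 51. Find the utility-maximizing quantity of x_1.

x_1* = 0.8

MU_x_1 = 6/x_1, MU_x_2 = 1. Tangency: 6/x_1 = p_1/p_2.
So x_1*(p_1,p_2) = 6·p_2/p_1, independent of income; and x_2* = (m − 6·p_2)/p_2.
At the given prices: x_1* = 6·1.6/12 = 0.8.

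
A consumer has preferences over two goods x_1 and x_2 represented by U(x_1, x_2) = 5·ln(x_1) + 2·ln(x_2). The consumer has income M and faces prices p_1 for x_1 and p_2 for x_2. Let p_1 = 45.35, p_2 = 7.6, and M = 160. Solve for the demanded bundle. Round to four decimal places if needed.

MU_x_1/MU_x_2 = (5·x_2)/(2·x_1); tangency sets this equal to p_1/p_2.
So 5·p_2·x_2 = 2·p_1·x_1; combined with the budget, a share 5/7 of income goes to x_1.
Demand: x_1*(p_1,p_2,M) = 5/7·M/p_1 and x_2* = 2/7·M/p_2.
At p_1=45.35, p_2=7.6, M=160: x_1* = 5/7·160/45.35 = 2.5201, x_2* = 6.015.

x_1* = 2.5201, x_2* = 6.015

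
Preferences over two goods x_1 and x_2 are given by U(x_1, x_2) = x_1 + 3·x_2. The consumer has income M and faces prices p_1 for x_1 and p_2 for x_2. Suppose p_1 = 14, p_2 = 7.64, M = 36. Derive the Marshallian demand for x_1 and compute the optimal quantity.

x_1* = 0

Numerically: x_1* = 0, x_2* = 4.712.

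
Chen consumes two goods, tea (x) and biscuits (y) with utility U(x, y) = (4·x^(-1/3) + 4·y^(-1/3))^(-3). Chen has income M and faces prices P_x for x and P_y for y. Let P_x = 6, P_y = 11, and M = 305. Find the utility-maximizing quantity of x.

x* = 23.4946

Substitute y = (y/x)·x into the budget: x* = M/(P_x + P_y·(y/x)).
Numerically y/x = 0.634701, so x* = 305/(6 + 11·0.634701) = 23.4946.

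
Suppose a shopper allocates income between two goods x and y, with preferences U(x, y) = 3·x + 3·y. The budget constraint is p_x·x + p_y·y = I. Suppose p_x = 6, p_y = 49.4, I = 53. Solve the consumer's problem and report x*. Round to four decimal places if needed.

x* = 8.8333

Perfect substitutes: compare marginal utility per dollar. 3/p_x vs 3/p_y → 0.5 vs 0.0607.
x gives more utility per dollar, so spend all income on x: x* = I/p_x, y* = 0.
Numerically: x* = 8.8333, y* = 0.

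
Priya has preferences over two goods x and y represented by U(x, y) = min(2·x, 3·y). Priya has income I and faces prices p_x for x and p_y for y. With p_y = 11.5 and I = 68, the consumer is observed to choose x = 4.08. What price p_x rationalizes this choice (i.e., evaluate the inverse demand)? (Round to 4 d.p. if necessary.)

Leontief preferences: the optimum is at the kink where x/3 = y/2, i.e. y = (2/3)·x.
Budget: p_x·x + p_y·(2/3)·x = I, so (3·p_x + 2·p_y)·x = 3·I.
Demand: x*(p_x,p_y,I) = 3·I/(3·p_x + 2·p_y), y* = 2·I/(3·p_x + 2·p_y).
Set x* = 4.08 in the demand function and solve for p_x: p_x = 9.

p_x = 9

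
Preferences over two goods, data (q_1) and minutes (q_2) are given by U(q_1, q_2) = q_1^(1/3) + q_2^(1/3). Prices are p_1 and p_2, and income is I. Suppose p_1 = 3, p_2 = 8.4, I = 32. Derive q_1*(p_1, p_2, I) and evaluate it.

From the CES first-order condition, (q_2/q_1)^(2/3) = p_1/p_2.
Hence q_2/q_1 = (p_1/p_2)^(1/(2/3)), i.e. raised to the 1.5 power.
Substitute q_2 = (q_2/q_1)·q_1 into the budget: q_1* = I/(p_1 + p_2·(q_2/q_1)).
Numerically q_2/q_1 = 0.213434, so q_1* = 32/(3 + 8.4·0.213434) = 6.6766.

q_1* = 6.6766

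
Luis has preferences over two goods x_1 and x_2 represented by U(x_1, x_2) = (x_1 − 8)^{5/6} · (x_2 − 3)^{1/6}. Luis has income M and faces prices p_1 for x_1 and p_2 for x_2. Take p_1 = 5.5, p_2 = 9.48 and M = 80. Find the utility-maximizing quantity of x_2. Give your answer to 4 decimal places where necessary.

x_2* = 3.1329

Let x_1' = x_1−8, x_2' = x_2−3. MRS = 5·x_2'/x_1' = p_1/p_2.
After buying the subsistence bundle (8, 3), a share 5/6 of the remaining income goes to x_1: x_1* = 8 + 5/6·(M − 8p_1 − 3p_2)/p_1.
Discretionary income = 80 − 8·5.5 − 3·9.48 = 7.56; x_2* = 3 + 1/6·7.56/9.48 = 3.1329.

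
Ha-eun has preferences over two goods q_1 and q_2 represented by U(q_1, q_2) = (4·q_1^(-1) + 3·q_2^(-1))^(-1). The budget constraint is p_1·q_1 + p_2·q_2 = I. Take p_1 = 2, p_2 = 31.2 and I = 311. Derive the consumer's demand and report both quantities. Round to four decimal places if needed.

q_1* = 35.1768, q_2* = 7.713

MRS = MU_q_1/MU_q_2 = (4/3)·(q_2/q_1)^(2). Set equal to p_1/p_2.
Solve for the ratio: q_2/q_1 = [(3/4)·p_1/p_2]^(0.5).
Substitute q_2 = (q_2/q_1)·q_1 into the budget: q_1* = I/(p_1 + p_2·(q_2/q_1)).
Numerically q_2/q_1 = 0.219265, so q_1* = 311/(2 + 31.2·0.219265) = 35.1768 and q_2* = 0.219265·35.1768 = 7.713.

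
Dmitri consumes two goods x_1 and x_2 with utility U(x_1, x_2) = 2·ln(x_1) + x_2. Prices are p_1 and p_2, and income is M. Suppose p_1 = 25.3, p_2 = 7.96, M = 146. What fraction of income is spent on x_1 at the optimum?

Set MRS = p_1/p_2: (2/x_1)/1 = p_1/p_2.
So x_1*(p_1,p_2) = 2·p_2/p_1, independent of income; and x_2* = (M − 2·p_2)/p_2.
At the given prices: x_1* = 2·7.96/25.3 = 0.6292, and x_2* = 16.3417.
Expenditure on x_1: 25.3·0.6292 = 15.92; share = 0.109.

share on x_1 = 0.109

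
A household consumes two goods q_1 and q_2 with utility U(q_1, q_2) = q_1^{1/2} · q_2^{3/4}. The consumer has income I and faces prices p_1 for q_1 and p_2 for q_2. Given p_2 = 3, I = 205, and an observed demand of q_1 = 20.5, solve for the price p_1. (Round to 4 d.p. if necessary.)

p_1 = 4

MU_q_1/MU_q_2 = (0.5·q_2)/(0.75·q_1); tangency sets this equal to p_1/p_2.
So 0.5·p_2·q_2 = 0.75·p_1·q_1; combined with the budget, a share 0.4 of income goes to q_1.
Demand: q_1*(p_1,p_2,I) = 0.4·I/p_1 and q_2* = 0.6·I/p_2.
Set q_1* = 20.5 in the demand function and solve for p_1: p_1 = 4.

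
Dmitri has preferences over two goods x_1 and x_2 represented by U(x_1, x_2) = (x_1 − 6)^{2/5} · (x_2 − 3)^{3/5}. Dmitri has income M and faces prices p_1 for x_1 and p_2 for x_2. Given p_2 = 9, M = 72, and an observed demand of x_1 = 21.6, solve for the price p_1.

p_1 = 1

This is Cobb-Douglas in (x_1−6, x_2−3): tangency gives 0.4·p_2·(x_2−3) = 0.6·p_1·(x_1−6).
Substituting into the budget: x_1* = 6 + 0.4·(M − 6·p_1 − 3·p_2)/p_1, and x_2* = 3 + 0.6·(…)/p_2.
Set x_1* = 21.6 in the demand function and solve for p_1: p_1 = 1.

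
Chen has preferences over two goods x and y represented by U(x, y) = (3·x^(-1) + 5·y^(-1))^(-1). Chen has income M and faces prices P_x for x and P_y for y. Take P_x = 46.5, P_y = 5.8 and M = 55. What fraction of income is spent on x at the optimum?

share on x = 0.6868

With the ratio pinned down, the budget gives x* = M/(P_x + P_y·(y/x)) and y* = (y/x)·x*.
Numerically y/x = 3.655416, so x* = 55/(46.5 + 5.8·3.655416) = 0.8124 and y* = 3.655416·0.8124 = 2.9696.
Expenditure on x: 46.5·0.8124 = 37.7762; share = 0.6868.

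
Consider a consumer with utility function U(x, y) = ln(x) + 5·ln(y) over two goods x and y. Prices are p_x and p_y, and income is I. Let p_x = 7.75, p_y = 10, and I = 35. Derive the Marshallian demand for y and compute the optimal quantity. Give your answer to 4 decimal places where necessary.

y* = 2.9167

At p_x=7.75, p_y=10, I=35: y* = 5/6·35/10 = 2.9167.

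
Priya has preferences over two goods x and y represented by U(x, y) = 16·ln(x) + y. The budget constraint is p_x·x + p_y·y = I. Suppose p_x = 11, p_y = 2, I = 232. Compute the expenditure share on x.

MU_x = 16/x, MU_y = 1. Tangency: 16/x = p_x/p_y.
So x*(p_x,p_y) = 16·p_y/p_x, independent of income; and y* = (I − 16·p_y)/p_y.
At the given prices: x* = 16·2/11 = 2.9091, and y* = 100.
Expenditure on x: 11·2.9091 = 32; share = 0.1379.

share on x = 0.1379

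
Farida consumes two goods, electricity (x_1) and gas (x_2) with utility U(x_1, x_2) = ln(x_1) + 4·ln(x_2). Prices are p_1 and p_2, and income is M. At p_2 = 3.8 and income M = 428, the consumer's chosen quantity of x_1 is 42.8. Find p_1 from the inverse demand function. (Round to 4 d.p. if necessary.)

p_1 = 2

MU_x_1/MU_x_2 = (x_2)/(4·x_1); tangency sets this equal to p_1/p_2.
Rearranging, p_2·x_2 = 4·p_1·x_1. Substituting into the budget gives p_1·x_1·(1 + 4) = M.
Demand: x_1*(p_1,p_2,M) = 0.2·M/p_1 and x_2* = 0.8·M/p_2.
Set x_1* = 42.8 in the demand function and solve for p_1: p_1 = 2.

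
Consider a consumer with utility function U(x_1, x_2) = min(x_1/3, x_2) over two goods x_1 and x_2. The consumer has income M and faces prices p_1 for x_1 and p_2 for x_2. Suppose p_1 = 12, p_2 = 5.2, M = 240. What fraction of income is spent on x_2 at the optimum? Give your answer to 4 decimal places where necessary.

share on x_2 = 0.1262

Leontief preferences: the optimum is at the kink where x_1/3 = x_2/1, i.e. x_2 = (1/3)·x_1.
Budget: p_1·x_1 + p_2·(1/3)·x_1 = M, so (3·p_1 + p_2)·x_1 = 3·M.
Demand: x_1*(p_1,p_2,M) = 3·M/(3·p_1 + p_2), x_2* = M/(3·p_1 + p_2).
Here 3·12 + 5.2 = 41.2, giving x_1* = 17.4757 and x_2* = 5.8252.
Expenditure on x_2: 5.2·5.8252 = 30.2913; share = 0.1262.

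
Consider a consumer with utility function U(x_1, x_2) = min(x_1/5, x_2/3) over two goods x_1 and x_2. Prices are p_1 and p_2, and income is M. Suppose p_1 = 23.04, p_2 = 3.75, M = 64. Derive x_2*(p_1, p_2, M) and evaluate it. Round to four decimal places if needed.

Leontief preferences: the optimum is at the kink where x_1/5 = x_2/3, i.e. x_2 = (3/5)·x_1.
Budget: p_1·x_1 + p_2·(3/5)·x_1 = M, so (5·p_1 + 3·p_2)·x_1 = 5·M.
Demand: x_1*(p_1,p_2,M) = 5·M/(5·p_1 + 3·p_2), x_2* = 3·M/(5·p_1 + 3·p_2).
Here 5·23.04 + 3·3.75 = 126.45, giving x_2* = 1.5184.

x_2* = 1.5184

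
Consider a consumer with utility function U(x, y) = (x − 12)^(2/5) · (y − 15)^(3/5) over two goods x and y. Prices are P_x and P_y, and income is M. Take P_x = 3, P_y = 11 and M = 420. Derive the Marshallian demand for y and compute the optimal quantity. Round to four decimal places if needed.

y* = 26.9455

MRS = (2/3)·(y−15)/(x−12). Tangency with P_x/P_y gives y−15 = (3/2)·(P_x/P_y)·(x−12).
Substituting into the budget: x* = 12 + 0.4·(M − 12·P_x − 15·P_y)/P_x, and y* = 15 + 0.6·(…)/P_y.
Discretionary income = 420 − 12·3 − 15·11 = 219; y* = 15 + 0.6·219/11 = 26.9455.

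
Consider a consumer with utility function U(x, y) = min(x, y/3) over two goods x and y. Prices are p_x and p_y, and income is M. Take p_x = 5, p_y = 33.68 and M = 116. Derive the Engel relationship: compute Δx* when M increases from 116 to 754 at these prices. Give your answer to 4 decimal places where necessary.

Δx* = 6.0166

Leontief preferences: the optimum is at the kink where x/1 = y/3, i.e. y = 3·x.
Budget: p_x·x + p_y·3·x = M, so (p_x + 3·p_y)·x = M.
Demand: x*(p_x,p_y,M) = M/(p_x + 3·p_y), y* = 3·M/(p_x + 3·p_y).
Here 5 + 3·33.68 = 106.04, giving x* = 1.0939.
At M' = 754: x* = 7.1105. Change: 7.1105 − 1.0939 = 6.0166.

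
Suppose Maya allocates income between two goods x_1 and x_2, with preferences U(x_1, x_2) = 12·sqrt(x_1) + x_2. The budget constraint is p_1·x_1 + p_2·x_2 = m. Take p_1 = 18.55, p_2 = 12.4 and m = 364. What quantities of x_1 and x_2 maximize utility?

x_1* = 16.0864, x_2* = 5.2901

MU_x_1 = 6/√x_1, MU_x_2 = 1. Tangency: 6/√x_1 = p_1/p_2.
Solve: √x_1 = 6·p_2/p_1, so x_1*(p_1,p_2) = (6·p_2/p_1)², and x_2* = (m − p_1·x_1*)/p_2.
Plugging in: x_1* = (6·12.4/18.55)² = 16.0864, x_2* = 5.2901.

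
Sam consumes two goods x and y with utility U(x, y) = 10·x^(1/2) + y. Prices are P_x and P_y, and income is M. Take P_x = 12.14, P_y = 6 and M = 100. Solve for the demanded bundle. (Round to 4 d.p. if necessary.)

Set MRS = P_x/P_y: 5·x^(−1/2) = P_x/P_y.
Solve: √x = 5·P_y/P_x, so x*(P_x,P_y) = (5·P_y/P_x)², and y* = (M − P_x·x*)/P_y.
Plugging in: x* = (5·6/12.14)² = 6.1067, y* = 4.3108.

x* = 6.1067, y* = 4.3108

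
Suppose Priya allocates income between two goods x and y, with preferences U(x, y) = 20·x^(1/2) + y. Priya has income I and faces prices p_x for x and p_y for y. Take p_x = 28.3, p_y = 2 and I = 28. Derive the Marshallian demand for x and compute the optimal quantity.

Utility is quasi-linear in y; the FOC for x is 10/√x = p_x/p_y.
Thus x* = (10·p_y/p_x)² — independent of I — with the rest of income spent on y.
Plugging in: x* = (10·2/28.3)² = 0.4994.

x* = 0.4994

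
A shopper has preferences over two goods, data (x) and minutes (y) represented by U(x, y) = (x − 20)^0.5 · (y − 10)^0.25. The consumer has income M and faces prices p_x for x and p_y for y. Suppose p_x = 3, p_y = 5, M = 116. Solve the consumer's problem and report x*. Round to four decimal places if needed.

x* = 21.3333

Let x' = x−20, y' = y−10. MRS = 2·y'/x' = p_x/p_y.
After buying the subsistence bundle (20, 10), a share 2/3 of the remaining income goes to x: x* = 20 + 2/3·(M − 20p_x − 10p_y)/p_x.
Discretionary income = 116 − 20·3 − 10·5 = 6; x* = 20 + 2/3·6/3 = 21.3333.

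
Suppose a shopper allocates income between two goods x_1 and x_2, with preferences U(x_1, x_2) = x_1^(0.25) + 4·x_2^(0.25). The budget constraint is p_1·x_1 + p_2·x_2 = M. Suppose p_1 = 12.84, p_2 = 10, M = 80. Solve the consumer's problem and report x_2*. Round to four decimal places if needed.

From the CES first-order condition, (1/4)·(x_2/x_1)^(0.75) = p_1/p_2.
Hence x_2/x_1 = (4·p_1/p_2)^(1/(0.75)), i.e. raised to the 4/3 power.
With the ratio pinned down, the budget gives x_1* = M/(p_1 + p_2·(x_2/x_1)) and x_2* = (x_2/x_1)·x_1*.
Numerically x_2/x_1 = 8.861353, so x_1* = 80/(12.84 + 10·8.861353) = 0.7885 and x_2* = 8.861353·0.7885 = 6.9875.

x_2* = 6.9875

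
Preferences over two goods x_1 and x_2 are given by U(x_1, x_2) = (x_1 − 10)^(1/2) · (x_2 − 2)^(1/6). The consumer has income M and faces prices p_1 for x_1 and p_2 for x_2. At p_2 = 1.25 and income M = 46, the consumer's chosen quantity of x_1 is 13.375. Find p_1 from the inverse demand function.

p_1 = 3

This is Cobb-Douglas in (x_1−10, x_2−2): tangency gives 0.5·p_2·(x_2−2) = 1/6·p_1·(x_1−10).
Substituting into the budget: x_1* = 10 + 0.75·(M − 10·p_1 − 2·p_2)/p_1, and x_2* = 2 + 0.25·(…)/p_2.
Set x_1* = 13.375 in the demand function and solve for p_1: p_1 = 3.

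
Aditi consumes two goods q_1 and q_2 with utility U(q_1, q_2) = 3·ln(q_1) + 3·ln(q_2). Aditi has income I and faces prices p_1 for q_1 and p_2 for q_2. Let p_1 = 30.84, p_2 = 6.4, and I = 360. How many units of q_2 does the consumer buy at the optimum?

Tangency: MRS = q_2/q_1 = p_1/p_2.
Rearranging, p_2·q_2 = p_1·q_1. Substituting into the budget gives p_1·q_1·(1 + 1) = I.
Demand: q_1*(p_1,p_2,I) = 0.5·I/p_1 and q_2* = 0.5·I/p_2.
At p_1=30.84, p_2=6.4, I=360: q_2* = 0.5·360/6.4 = 28.125.

q_2* = 28.125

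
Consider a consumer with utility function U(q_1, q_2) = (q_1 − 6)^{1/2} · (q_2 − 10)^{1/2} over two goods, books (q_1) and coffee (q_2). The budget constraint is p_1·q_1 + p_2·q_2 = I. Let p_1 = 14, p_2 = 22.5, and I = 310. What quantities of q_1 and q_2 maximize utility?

Let q_1' = q_1−6, q_2' = q_2−10. MRS = q_2'/q_1' = p_1/p_2.
After buying the subsistence bundle (6, 10), a share 0.5 of the remaining income goes to q_1: q_1* = 6 + 0.5·(I − 6p_1 − 10p_2)/p_1.
Discretionary income = 310 − 6·14 − 10·22.5 = 1; q_1* = 6 + 0.5·1/14 = 6.0357; q_2* = 10 + 0.5·1/22.5 = 10.0222.

q_1* = 6.0357, q_2* = 10.0222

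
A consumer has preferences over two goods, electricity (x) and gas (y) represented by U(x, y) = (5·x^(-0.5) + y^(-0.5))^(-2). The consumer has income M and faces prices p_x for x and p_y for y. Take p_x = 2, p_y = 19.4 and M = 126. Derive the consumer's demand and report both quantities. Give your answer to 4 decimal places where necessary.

MRS = MU_x/MU_y = 5·(y/x)^(1.5). Set equal to p_x/p_y.
Hence y/x = ((1/5)·p_x/p_y)^(1/(1.5)), i.e. raised to the 2/3 power.
Substitute y = (y/x)·x into the budget: x* = M/(p_x + p_y·(y/x)).
Numerically y/x = 0.075192, so x* = 126/(2 + 19.4·0.075192) = 36.4296 and y* = 0.075192·36.4296 = 2.7392.

x* = 36.4296, y* = 2.7392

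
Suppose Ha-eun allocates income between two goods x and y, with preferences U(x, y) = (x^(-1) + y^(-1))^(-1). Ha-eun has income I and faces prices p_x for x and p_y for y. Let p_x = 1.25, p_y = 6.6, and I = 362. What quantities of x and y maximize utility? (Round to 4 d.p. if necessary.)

x* = 87.8155, y* = 38.2168

From the CES first-order condition, (y/x)^(2) = p_x/p_y.
Solve for the ratio: y/x = [p_x/p_y]^(0.5).
Substitute y = (y/x)·x into the budget: x* = I/(p_x + p_y·(y/x)).
Numerically y/x = 0.435194, so x* = 362/(1.25 + 6.6·0.435194) = 87.8155 and y* = 0.435194·87.8155 = 38.2168.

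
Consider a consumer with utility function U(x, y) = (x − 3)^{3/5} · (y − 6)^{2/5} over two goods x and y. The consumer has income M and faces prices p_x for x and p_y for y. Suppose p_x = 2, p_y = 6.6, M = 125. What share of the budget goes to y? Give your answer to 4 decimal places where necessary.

Substituting into the budget: x* = 3 + 0.6·(M − 3·p_x − 6·p_y)/p_x, and y* = 6 + 0.4·(…)/p_y.
Discretionary income = 125 − 3·2 − 6·6.6 = 79.4; x* = 3 + 0.6·79.4/2 = 26.82; y* = 6 + 0.4·79.4/6.6 = 10.8121.
Expenditure on y: 6.6·10.8121 = 71.36; share = 0.5709.

share on y = 0.5709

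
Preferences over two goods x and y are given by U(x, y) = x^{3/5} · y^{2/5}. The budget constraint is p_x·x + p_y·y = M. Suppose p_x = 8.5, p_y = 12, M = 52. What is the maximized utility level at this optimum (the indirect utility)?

MU_x/MU_y = (0.6·y)/(0.4·x); tangency sets this equal to p_x/p_y.
Rearranging, p_y·y = (2/3)·p_x·x. Substituting into the budget gives p_x·x·(1 + (2/3)) = M.
Demand: x*(p_x,p_y,M) = 0.6·M/p_x and y* = 0.4·M/p_y.
At p_x=8.5, p_y=12, M=52: x* = 0.6·52/8.5 = 3.6706, y* = 1.7333.
Utility at the optimum: U(3.6706, 1.7333) = 2.7189.

V = 2.7189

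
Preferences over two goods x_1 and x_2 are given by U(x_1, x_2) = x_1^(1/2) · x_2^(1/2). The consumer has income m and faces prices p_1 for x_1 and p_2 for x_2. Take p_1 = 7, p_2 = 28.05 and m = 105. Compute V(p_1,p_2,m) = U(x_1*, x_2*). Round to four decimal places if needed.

V = 3.7467

Tangency: MRS = x_2/x_1 = p_1/p_2.
So 0.5·p_2·x_2 = 0.5·p_1·x_1; combined with the budget, a share 0.5 of income goes to x_1.
Demand: x_1*(p_1,p_2,m) = 0.5·m/p_1 and x_2* = 0.5·m/p_2.
At p_1=7, p_2=28.05, m=105: x_1* = 0.5·105/7 = 7.5, x_2* = 1.8717.
Utility at the optimum: U(7.5, 1.8717) = 3.7467.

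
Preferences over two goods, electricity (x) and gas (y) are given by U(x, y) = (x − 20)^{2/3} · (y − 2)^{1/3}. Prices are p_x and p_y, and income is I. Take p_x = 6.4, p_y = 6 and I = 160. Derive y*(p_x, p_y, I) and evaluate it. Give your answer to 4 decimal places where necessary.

This is Cobb-Douglas in (x−20, y−2): tangency gives 2/3·p_y·(y−2) = 1/3·p_x·(x−20).
Substituting into the budget: x* = 20 + 2/3·(I − 20·p_x − 2·p_y)/p_x, and y* = 2 + 1/3·(…)/p_y.
Discretionary income = 160 − 20·6.4 − 2·6 = 20; y* = 2 + 1/3·20/6 = 3.1111.

y* = 3.1111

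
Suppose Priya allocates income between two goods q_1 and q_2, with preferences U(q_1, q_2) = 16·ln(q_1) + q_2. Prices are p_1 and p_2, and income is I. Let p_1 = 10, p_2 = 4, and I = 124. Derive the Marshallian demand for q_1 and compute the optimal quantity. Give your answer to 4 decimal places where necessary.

q_1* = 6.4

Set MRS = p_1/p_2: (16/q_1)/1 = p_1/p_2.
So q_1*(p_1,p_2) = 16·p_2/p_1, independent of income; and q_2* = (I − 16·p_2)/p_2.
At the given prices: q_1* = 16·4/10 = 6.4.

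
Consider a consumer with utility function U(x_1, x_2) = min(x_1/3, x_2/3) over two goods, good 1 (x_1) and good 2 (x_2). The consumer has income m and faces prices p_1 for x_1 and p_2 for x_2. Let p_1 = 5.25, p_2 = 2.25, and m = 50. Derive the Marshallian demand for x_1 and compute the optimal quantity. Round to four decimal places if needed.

x_1* = 6.6667

Demand: x_1*(p_1,p_2,m) = 3·m/(3·p_1 + 3·p_2), x_2* = 3·m/(3·p_1 + 3·p_2).
Here 3·5.25 + 3·2.25 = 22.5, giving x_1* = 6.6667.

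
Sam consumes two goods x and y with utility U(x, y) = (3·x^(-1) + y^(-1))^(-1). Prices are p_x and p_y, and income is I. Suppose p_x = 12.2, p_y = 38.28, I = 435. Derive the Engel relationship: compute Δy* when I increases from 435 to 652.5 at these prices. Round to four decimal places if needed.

Δy* = 2.8728

MRS = MU_x/MU_y = 3·(y/x)^(2). Set equal to p_x/p_y.
Solve for the ratio: y/x = [(1/3)·p_x/p_y]^(0.5).
Substitute y = (y/x)·x into the budget: x* = I/(p_x + p_y·(y/x)).
Numerically y/x = 0.325937, so x* = 435/(12.2 + 38.28·0.325937) = 17.6279 and y* = 0.325937·17.6279 = 5.7456.
At I' = 652.5: y* = 8.6183. Change: 8.6183 − 5.7456 = 2.8728.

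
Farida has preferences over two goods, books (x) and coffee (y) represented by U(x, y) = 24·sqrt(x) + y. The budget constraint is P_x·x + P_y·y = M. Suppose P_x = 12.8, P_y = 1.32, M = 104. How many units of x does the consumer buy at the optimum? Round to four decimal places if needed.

Set MRS = P_x/P_y: 12·x^(−1/2) = P_x/P_y.
Thus x* = (12·P_y/P_x)² — independent of M — with the rest of income spent on y.
Plugging in: x* = (12·1.32/12.8)² = 1.5314.

x* = 1.5314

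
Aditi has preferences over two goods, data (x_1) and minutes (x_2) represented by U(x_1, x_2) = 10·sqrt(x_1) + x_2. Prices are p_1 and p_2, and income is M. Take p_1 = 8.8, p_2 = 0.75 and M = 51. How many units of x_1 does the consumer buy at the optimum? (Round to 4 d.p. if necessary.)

x_1* = 0.1816

Utility is quasi-linear in x_2; the FOC for x_1 is 5/√x_1 = p_1/p_2.
Thus x_1* = (5·p_2/p_1)² — independent of M — with the rest of income spent on x_2.
Plugging in: x_1* = (5·0.75/8.8)² = 0.1816.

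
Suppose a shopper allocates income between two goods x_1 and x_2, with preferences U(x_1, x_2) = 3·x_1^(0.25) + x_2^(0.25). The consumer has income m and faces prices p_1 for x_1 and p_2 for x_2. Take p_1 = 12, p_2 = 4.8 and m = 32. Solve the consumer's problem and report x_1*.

x_1* = 2.0299

MRS = MU_x_1/MU_x_2 = 3·(x_2/x_1)^(0.75). Set equal to p_1/p_2.
Hence x_2/x_1 = ((1/3)·p_1/p_2)^(1/(0.75)), i.e. raised to the 4/3 power.
With the ratio pinned down, the budget gives x_1* = m/(p_1 + p_2·(x_2/x_1)) and x_2* = (x_2/x_1)·x_1*.
Numerically x_2/x_1 = 0.784197, so x_1* = 32/(12 + 4.8·0.784197) = 2.0299.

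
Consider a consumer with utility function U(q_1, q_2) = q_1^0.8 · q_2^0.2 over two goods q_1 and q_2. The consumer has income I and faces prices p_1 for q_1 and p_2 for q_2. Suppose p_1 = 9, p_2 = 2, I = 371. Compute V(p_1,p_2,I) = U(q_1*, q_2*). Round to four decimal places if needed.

MU_q_1/MU_q_2 = (0.8·q_2)/(0.2·q_1); tangency sets this equal to p_1/p_2.
Rearranging, p_2·q_2 = (1/4)·p_1·q_1. Substituting into the budget gives p_1·q_1·(1 + (1/4)) = I.
Demand: q_1*(p_1,p_2,I) = 0.8·I/p_1 and q_2* = 0.2·I/p_2.
At p_1=9, p_2=2, I=371: q_1* = 0.8·371/9 = 32.9778, q_2* = 37.1.
Utility at the optimum: U(32.9778, 37.1) = 33.7638.

V = 33.7638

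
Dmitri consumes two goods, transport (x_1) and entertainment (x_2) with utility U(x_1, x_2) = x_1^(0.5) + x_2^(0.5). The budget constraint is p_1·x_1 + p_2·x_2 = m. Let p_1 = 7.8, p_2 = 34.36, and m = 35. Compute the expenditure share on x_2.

share on x_2 = 0.185

MU_x_1 ∝ x_1^(-0.5), MU_x_2 ∝ x_2^(-0.5), so MRS = (x_2/x_1)^(0.5) = p_1/p_2.
Solve for the ratio: x_2/x_1 = [p_1/p_2]^(2).
Substitute x_2 = (x_2/x_1)·x_1 into the budget: x_1* = m/(p_1 + p_2·(x_2/x_1)).
Numerically x_2/x_1 = 0.051533, so x_1* = 35/(7.8 + 34.36·0.051533) = 3.657 and x_2* = 0.051533·3.657 = 0.1885.
Expenditure on x_2: 34.36·0.1885 = 6.4753; share = 0.185.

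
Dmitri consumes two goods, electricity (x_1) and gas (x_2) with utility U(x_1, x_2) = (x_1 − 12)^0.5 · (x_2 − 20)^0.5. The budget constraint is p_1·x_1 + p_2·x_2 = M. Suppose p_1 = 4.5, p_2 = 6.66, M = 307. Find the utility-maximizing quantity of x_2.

Substituting into the budget: x_1* = 12 + 0.5·(M − 12·p_1 − 20·p_2)/p_1, and x_2* = 20 + 0.5·(…)/p_2.
Discretionary income = 307 − 12·4.5 − 20·6.66 = 119.8; x_2* = 20 + 0.5·119.8/6.66 = 28.994.

x_2* = 28.994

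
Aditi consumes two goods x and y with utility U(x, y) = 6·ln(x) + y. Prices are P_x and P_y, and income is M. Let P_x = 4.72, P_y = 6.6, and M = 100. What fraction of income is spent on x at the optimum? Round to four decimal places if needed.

share on x = 0.396

MU_x = 6/x, MU_y = 1. Tangency: 6/x = P_x/P_y.
So x*(P_x,P_y) = 6·P_y/P_x, independent of income; and y* = (M − 6·P_y)/P_y.
At the given prices: x* = 6·6.6/4.72 = 8.3898, and y* = 9.1515.
Expenditure on x: 4.72·8.3898 = 39.6; share = 0.396.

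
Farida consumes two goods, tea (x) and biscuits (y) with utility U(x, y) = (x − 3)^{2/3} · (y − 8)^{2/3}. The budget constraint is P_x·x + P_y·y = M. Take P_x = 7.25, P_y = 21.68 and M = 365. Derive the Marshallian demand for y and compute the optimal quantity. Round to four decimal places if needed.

Discretionary income = 365 − 3·7.25 − 8·21.68 = 169.81; y* = 8 + 0.5·169.81/21.68 = 11.9163.

y* = 11.9163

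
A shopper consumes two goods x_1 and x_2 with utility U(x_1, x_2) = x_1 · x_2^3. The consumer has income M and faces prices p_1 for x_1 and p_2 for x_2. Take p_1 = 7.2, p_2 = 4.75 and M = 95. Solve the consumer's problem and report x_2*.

x_2* = 15

MU_x_1/MU_x_2 = (x_2)/(3·x_1); tangency sets this equal to p_1/p_2.
So p_2·x_2 = 3·p_1·x_1; combined with the budget, a share 0.25 of income goes to x_1.
Demand: x_1*(p_1,p_2,M) = 0.25·M/p_1 and x_2* = 0.75·M/p_2.
At p_1=7.2, p_2=4.75, M=95: x_2* = 0.75·95/4.75 = 15.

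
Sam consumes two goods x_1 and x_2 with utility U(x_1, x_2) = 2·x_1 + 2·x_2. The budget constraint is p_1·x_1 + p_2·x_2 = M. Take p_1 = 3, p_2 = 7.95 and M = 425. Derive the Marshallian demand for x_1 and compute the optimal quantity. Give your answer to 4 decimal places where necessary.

Perfect substitutes: compare marginal utility per dollar. 2/p_1 vs 2/p_2 → 0.6667 vs 0.2516.
x_1 gives more utility per dollar, so spend all income on x_1: x_1* = M/p_1, x_2* = 0.
Numerically: x_1* = 141.6667, x_2* = 0.

x_1* = 141.6667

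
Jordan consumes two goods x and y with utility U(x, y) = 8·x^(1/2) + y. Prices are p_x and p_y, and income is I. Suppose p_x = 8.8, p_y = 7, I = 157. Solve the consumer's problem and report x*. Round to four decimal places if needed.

MU_x = 4/√x, MU_y = 1. Tangency: 4/√x = p_x/p_y.
Solve: √x = 4·p_y/p_x, so x*(p_x,p_y) = (4·p_y/p_x)², and y* = (I − p_x·x*)/p_y.
Plugging in: x* = (4·7/8.8)² = 10.124.

x* = 10.124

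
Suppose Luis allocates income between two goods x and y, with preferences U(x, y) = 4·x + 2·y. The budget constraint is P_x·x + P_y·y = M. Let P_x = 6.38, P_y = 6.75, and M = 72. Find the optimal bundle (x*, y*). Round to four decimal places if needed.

Perfect substitutes: compare marginal utility per dollar. 4/P_x vs 2/P_y → 0.627 vs 0.2963.
x gives more utility per dollar, so spend all income on x: x* = M/P_x, y* = 0.
Numerically: x* = 11.2853, y* = 0.

x* = 11.2853, y* = 0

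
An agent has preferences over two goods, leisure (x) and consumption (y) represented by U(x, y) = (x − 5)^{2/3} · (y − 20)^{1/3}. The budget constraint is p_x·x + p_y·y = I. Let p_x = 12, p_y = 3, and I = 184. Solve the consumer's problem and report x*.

Let x' = x−5, y' = y−20. MRS = 2·y'/x' = p_x/p_y.
After buying the subsistence bundle (5, 20), a share 2/3 of the remaining income goes to x: x* = 5 + 2/3·(I − 5p_x − 20p_y)/p_x.
Discretionary income = 184 − 5·12 − 20·3 = 64; x* = 5 + 2/3·64/12 = 8.5556.

x* = 8.5556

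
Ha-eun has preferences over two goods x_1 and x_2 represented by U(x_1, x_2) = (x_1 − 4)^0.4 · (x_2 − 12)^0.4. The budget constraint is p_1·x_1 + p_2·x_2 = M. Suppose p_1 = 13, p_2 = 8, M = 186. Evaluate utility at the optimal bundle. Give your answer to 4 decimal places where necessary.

V = 1.6451

Let x_1' = x_1−4, x_2' = x_2−12. MRS = x_2'/x_1' = p_1/p_2.
After buying the subsistence bundle (4, 12), a share 0.5 of the remaining income goes to x_1: x_1* = 4 + 0.5·(M − 4p_1 − 12p_2)/p_1.
Discretionary income = 186 − 4·13 − 12·8 = 38; x_1* = 4 + 0.5·38/13 = 5.4615; x_2* = 12 + 0.5·38/8 = 14.375.
Utility at the optimum: U(5.4615, 14.375) = 1.6451.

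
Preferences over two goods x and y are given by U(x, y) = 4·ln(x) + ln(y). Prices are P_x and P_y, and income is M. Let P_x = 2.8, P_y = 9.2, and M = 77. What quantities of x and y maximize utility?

x* = 22, y* = 1.6739

Tangency: MRS = 4·y/x = P_x/P_y.
Rearranging, P_y·y = (1/4)·P_x·x. Substituting into the budget gives P_x·x·(1 + (1/4)) = M.
Demand: x*(P_x,P_y,M) = 0.8·M/P_x and y* = 0.2·M/P_y.
At P_x=2.8, P_y=9.2, M=77: x* = 0.8·77/2.8 = 22, y* = 1.6739.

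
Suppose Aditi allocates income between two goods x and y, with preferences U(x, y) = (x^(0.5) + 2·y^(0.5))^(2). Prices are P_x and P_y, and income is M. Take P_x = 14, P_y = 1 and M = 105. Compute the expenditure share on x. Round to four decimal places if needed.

share on x = 0.0175

With the ratio pinned down, the budget gives x* = M/(P_x + P_y·(y/x)) and y* = (y/x)·x*.
Numerically y/x = 784, so x* = 105/(14 + 1·784) = 0.1316 and y* = 784·0.1316 = 103.1579.
Expenditure on x: 14·0.1316 = 1.8421; share = 0.0175.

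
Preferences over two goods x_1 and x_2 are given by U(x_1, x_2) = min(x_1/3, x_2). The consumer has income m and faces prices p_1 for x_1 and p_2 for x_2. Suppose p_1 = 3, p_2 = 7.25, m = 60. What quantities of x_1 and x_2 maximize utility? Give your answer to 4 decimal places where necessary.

x_1* = 11.0769, x_2* = 3.6923

Leontief preferences: the optimum is at the kink where x_1/3 = x_2/1, i.e. x_2 = (1/3)·x_1.
Budget: p_1·x_1 + p_2·(1/3)·x_1 = m, so (3·p_1 + p_2)·x_1 = 3·m.
Demand: x_1*(p_1,p_2,m) = 3·m/(3·p_1 + p_2), x_2* = m/(3·p_1 + p_2).
Here 3·3 + 7.25 = 16.25, giving x_1* = 11.0769 and x_2* = 3.6923.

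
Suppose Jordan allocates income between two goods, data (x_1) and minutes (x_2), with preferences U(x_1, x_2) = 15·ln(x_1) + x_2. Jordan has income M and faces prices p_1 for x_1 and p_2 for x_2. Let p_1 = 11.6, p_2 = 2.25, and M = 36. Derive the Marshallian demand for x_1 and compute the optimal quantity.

MU_x_1 = 15/x_1, MU_x_2 = 1. Tangency: 15/x_1 = p_1/p_2.
So x_1*(p_1,p_2) = 15·p_2/p_1, independent of income; and x_2* = (M − 15·p_2)/p_2.
At the given prices: x_1* = 15·2.25/11.6 = 2.9095.

x_1* = 2.9095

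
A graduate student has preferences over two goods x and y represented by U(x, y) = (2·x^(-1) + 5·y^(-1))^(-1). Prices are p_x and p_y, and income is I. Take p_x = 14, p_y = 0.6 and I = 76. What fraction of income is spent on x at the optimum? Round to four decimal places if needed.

share on x = 0.7534

MRS = MU_x/MU_y = (2/5)·(y/x)^(2). Set equal to p_x/p_y.
Hence y/x = ((5/2)·p_x/p_y)^(1/(2)), i.e. raised to the 0.5 power.
With the ratio pinned down, the budget gives x* = I/(p_x + p_y·(y/x)) and y* = (y/x)·x*.
Numerically y/x = 7.637626, so x* = 76/(14 + 0.6·7.637626) = 4.0899 and y* = 7.637626·4.0899 = 31.2368.
Expenditure on x: 14·4.0899 = 57.2579; share = 0.7534.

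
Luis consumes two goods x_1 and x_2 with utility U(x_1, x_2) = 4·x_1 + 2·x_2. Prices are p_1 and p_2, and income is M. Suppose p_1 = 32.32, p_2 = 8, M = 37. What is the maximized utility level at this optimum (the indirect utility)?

Perfect substitutes: compare marginal utility per dollar. 4/p_1 vs 2/p_2 → 0.1238 vs 0.25.
x_2 gives more utility per dollar, so spend all income on x_2: x_2* = M/p_2, x_1* = 0.
Numerically: x_1* = 0, x_2* = 4.625.
Utility at the optimum: U(0, 4.625) = 9.25.

V = 9.25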